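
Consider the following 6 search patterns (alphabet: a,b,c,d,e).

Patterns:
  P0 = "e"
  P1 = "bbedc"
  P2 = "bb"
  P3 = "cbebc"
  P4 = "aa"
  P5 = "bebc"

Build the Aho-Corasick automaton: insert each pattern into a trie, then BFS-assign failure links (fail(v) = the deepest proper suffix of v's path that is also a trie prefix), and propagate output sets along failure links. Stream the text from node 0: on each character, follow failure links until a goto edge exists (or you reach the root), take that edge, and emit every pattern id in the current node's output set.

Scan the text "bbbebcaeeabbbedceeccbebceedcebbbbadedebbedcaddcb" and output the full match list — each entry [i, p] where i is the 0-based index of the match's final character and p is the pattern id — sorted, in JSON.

Build:
Trie (insert patterns):
  n0 'ε': a→12 b→2 c→7 e→1
  n1 'e': ·  ←P0
  n2 'b': b→3 e→14
  n3 'bb': e→4  ←P2
  n4 'bbe': d→5
  n5 'bbed': c→6
  n6 'bbedc': ·  ←P1
  n7 'c': b→8
  n8 'cb': e→9
  n9 'cbe': b→10
  n10 'cbeb': c→11
  n11 'cbebc': ·  ←P3
  n12 'a': a→13
  n13 'aa': ·  ←P4
  n14 'be': b→15
  n15 'beb': c→16
  n16 'bebc': ·  ←P5

Failure links (BFS by depth):
  n1('e'): parent n0 fail=0; on 'e' 0 → fail=0;  out {0}∪∅={0}
  n2('b'): parent n0 fail=0; on 'b' 0 → fail=0;  out ∅∪∅=∅
  n7('c'): parent n0 fail=0; on 'c' 0 → fail=0;  out ∅∪∅=∅
  n12('a'): parent n0 fail=0; on 'a' 0 → fail=0;  out ∅∪∅=∅
  n3('bb'): parent n2 fail=0; on 'b' 0 → fail=2;  out {2}∪∅={2}
  n8('cb'): parent n7 fail=0; on 'b' 0 → fail=2;  out ∅∪∅=∅
  n13('aa'): parent n12 fail=0; on 'a' 0 → fail=12;  out {4}∪∅={4}
  n14('be'): parent n2 fail=0; on 'e' 0 → fail=1;  out ∅∪{0}={0}
  n4('bbe'): parent n3 fail=2; on 'e' 2 → fail=14;  out ∅∪{0}={0}
  n9('cbe'): parent n8 fail=2; on 'e' 2 → fail=14;  out ∅∪{0}={0}
  n15('beb'): parent n14 fail=1; on 'b' 1→0 → fail=2;  out ∅∪∅=∅
  n5('bbed'): parent n4 fail=14; on 'd' 14→1→0 → fail=0;  out ∅∪∅=∅
  n10('cbeb'): parent n9 fail=14; on 'b' 14 → fail=15;  out ∅∪∅=∅
  n16('bebc'): parent n15 fail=2; on 'c' 2→0 → fail=7;  out {5}∪∅={5}
  n6('bbedc'): parent n5 fail=0; on 'c' 0 → fail=7;  out {1}∪∅={1}
  n11('cbebc'): parent n10 fail=15; on 'c' 15 → fail=16;  out {3}∪{5}={3,5}

Run:
[0] read 'b'  n0⇒n2
[1] read 'b'  n2⇒n3  ** P2@[0:1]
[2] read 'b'  n3⇒n3 (fail-walked)  ** P2@[1:2]
[3] read 'e'  n3⇒n4  ** P0@[3:3]
[4] read 'b'  n4⇒n15 (fail-walked)
[5] read 'c'  n15⇒n16  ** P5@[2:5]
[6] read 'a'  n16⇒n12 (fail-walked)
[7] read 'e'  n12⇒n1 (fail-walked)  ** P0@[7:7]
[8] read 'e'  n1⇒n1 (fail-walked)  ** P0@[8:8]
[9] read 'a'  n1⇒n12 (fail-walked)
[10] read 'b'  n12⇒n2 (fail-walked)
[11] read 'b'  n2⇒n3  ** P2@[10:11]
[12] read 'b'  n3⇒n3 (fail-walked)  ** P2@[11:12]
[13] read 'e'  n3⇒n4  ** P0@[13:13]
[14] read 'd'  n4⇒n5
[15] read 'c'  n5⇒n6  ** P1@[11:15]
[16] read 'e'  n6⇒n1 (fail-walked)  ** P0@[16:16]
[17] read 'e'  n1⇒n1 (fail-walked)  ** P0@[17:17]
[18] read 'c'  n1⇒n7 (fail-walked)
[19] read 'c'  n7⇒n7 (fail-walked)
[20] read 'b'  n7⇒n8
[21] read 'e'  n8⇒n9  ** P0@[21:21]
[22] read 'b'  n9⇒n10
[23] read 'c'  n10⇒n11  ** P3@[19:23],P5@[20:23]
[24] read 'e'  n11⇒n1 (fail-walked)  ** P0@[24:24]
[25] read 'e'  n1⇒n1 (fail-walked)  ** P0@[25:25]
[26] read 'd'  n1⇒n0 (fail-walked)
[27] read 'c'  n0⇒n7
[28] read 'e'  n7⇒n1 (fail-walked)  ** P0@[28:28]
[29] read 'b'  n1⇒n2 (fail-walked)
[30] read 'b'  n2⇒n3  ** P2@[29:30]
[31] read 'b'  n3⇒n3 (fail-walked)  ** P2@[30:31]
[32] read 'b'  n3⇒n3 (fail-walked)  ** P2@[31:32]
[33] read 'a'  n3⇒n12 (fail-walked)
[34] read 'd'  n12⇒n0 (fail-walked)
[35] read 'e'  n0⇒n1  ** P0@[35:35]
[36] read 'd'  n1⇒n0 (fail-walked)
[37] read 'e'  n0⇒n1  ** P0@[37:37]
[38] read 'b'  n1⇒n2 (fail-walked)
[39] read 'b'  n2⇒n3  ** P2@[38:39]
[40] read 'e'  n3⇒n4  ** P0@[40:40]
[41] read 'd'  n4⇒n5
[42] read 'c'  n5⇒n6  ** P1@[38:42]
[43] read 'a'  n6⇒n12 (fail-walked)
[44] read 'd'  n12⇒n0 (fail-walked)
[45] read 'd'  n0⇒n0
[46] read 'c'  n0⇒n7
[47] read 'b'  n7⇒n8

All matches (sorted): [[1,2],[2,2],[3,0],[5,5],[7,0],[8,0],[11,2],[12,2],[13,0],[15,1],[16,0],[17,0],[21,0],[23,3],[23,5],[24,0],[25,0],[28,0],[30,2],[31,2],[32,2],[35,0],[37,0],[39,2],[40,0],[42,1]]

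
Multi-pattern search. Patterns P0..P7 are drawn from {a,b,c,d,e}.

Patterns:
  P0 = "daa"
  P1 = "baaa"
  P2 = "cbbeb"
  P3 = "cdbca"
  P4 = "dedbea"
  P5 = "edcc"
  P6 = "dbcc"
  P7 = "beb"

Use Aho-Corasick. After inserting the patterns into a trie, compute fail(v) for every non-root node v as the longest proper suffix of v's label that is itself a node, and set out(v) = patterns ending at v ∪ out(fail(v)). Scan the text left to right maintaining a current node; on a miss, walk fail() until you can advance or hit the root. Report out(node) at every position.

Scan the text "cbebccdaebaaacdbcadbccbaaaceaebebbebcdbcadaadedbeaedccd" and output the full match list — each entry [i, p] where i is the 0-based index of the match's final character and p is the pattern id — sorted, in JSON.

Build:
Trie (insert patterns):
  n0 'ε': b→4 c→8 d→1 e→22
  n1 'd': a→2 b→26 e→17
  n2 'da': a→3
  n3 'daa': ·  [P0 ends]
  n4 'b': a→5 e→29
  n5 'ba': a→6
  n6 'baa': a→7
  n7 'baaa': ·  [P1 ends]
  n8 'c': b→9 d→13
  n9 'cb': b→10
  n10 'cbb': e→11
  n11 'cbbe': b→12
  n12 'cbbeb': ·  [P2 ends]
  n13 'cd': b→14
  n14 'cdb': c→15
  n15 'cdbc': a→16
  n16 'cdbca': ·  [P3 ends]
  n17 'de': d→18
  n18 'ded': b→19
  n19 'dedb': e→20
  n20 'dedbe': a→21
  n21 'dedbea': ·  [P4 ends]
  n22 'e': d→23
  n23 'ed': c→24
  n24 'edc': c→25
  n25 'edcc': ·  [P5 ends]
  n26 'db': c→27
  n27 'dbc': c→28
  n28 'dbcc': ·  [P6 ends]
  n29 'be': b→30
  n30 'beb': ·  [P7 ends]

Failure links (BFS by depth):
  fail(1) 'd': from fail(0)=0 chase 'd': 0 ⇒ 0;  out=∅∪out(0)=∅
  fail(4) 'b': from fail(0)=0 chase 'b': 0 ⇒ 0;  out=∅∪out(0)=∅
  fail(8) 'c': from fail(0)=0 chase 'c': 0 ⇒ 0;  out=∅∪out(0)=∅
  fail(22) 'e': from fail(0)=0 chase 'e': 0 ⇒ 0;  out=∅∪out(0)=∅
  fail(2) 'da': from fail(1)=0 chase 'a': 0 ⇒ 0;  out=∅∪out(0)=∅
  fail(5) 'ba': from fail(4)=0 chase 'a': 0 ⇒ 0;  out=∅∪out(0)=∅
  fail(9) 'cb': from fail(8)=0 chase 'b': 0 ⇒ 4;  out=∅∪out(4)=∅
  fail(13) 'cd': from fail(8)=0 chase 'd': 0 ⇒ 1;  out=∅∪out(1)=∅
  fail(17) 'de': from fail(1)=0 chase 'e': 0 ⇒ 22;  out=∅∪out(22)=∅
  fail(23) 'ed': from fail(22)=0 chase 'd': 0 ⇒ 1;  out=∅∪out(1)=∅
  fail(26) 'db': from fail(1)=0 chase 'b': 0 ⇒ 4;  out=∅∪out(4)=∅
  fail(29) 'be': from fail(4)=0 chase 'e': 0 ⇒ 22;  out=∅∪out(22)=∅
  fail(3) 'daa': from fail(2)=0 chase 'a': 0 ⇒ 0;  out={0}∪out(0)={0}
  fail(6) 'baa': from fail(5)=0 chase 'a': 0 ⇒ 0;  out=∅∪out(0)=∅
  fail(10) 'cbb': from fail(9)=4 chase 'b': 4→0 ⇒ 4;  out=∅∪out(4)=∅
  fail(14) 'cdb': from fail(13)=1 chase 'b': 1 ⇒ 26;  out=∅∪out(26)=∅
  fail(18) 'ded': from fail(17)=22 chase 'd': 22 ⇒ 23;  out=∅∪out(23)=∅
  fail(24) 'edc': from fail(23)=1 chase 'c': 1→0 ⇒ 8;  out=∅∪out(8)=∅
  fail(27) 'dbc': from fail(26)=4 chase 'c': 4→0 ⇒ 8;  out=∅∪out(8)=∅
  fail(30) 'beb': from fail(29)=22 chase 'b': 22→0 ⇒ 4;  out={7}∪out(4)={7}
  fail(7) 'baaa': from fail(6)=0 chase 'a': 0 ⇒ 0;  out={1}∪out(0)={1}
  fail(11) 'cbbe': from fail(10)=4 chase 'e': 4 ⇒ 29;  out=∅∪out(29)=∅
  fail(15) 'cdbc': from fail(14)=26 chase 'c': 26 ⇒ 27;  out=∅∪out(27)=∅
  fail(19) 'dedb': from fail(18)=23 chase 'b': 23→1 ⇒ 26;  out=∅∪out(26)=∅
  fail(25) 'edcc': from fail(24)=8 chase 'c': 8→0 ⇒ 8;  out={5}∪out(8)={5}
  fail(28) 'dbcc': from fail(27)=8 chase 'c': 8→0 ⇒ 8;  out={6}∪out(8)={6}
  fail(12) 'cbbeb': from fail(11)=29 chase 'b': 29 ⇒ 30;  out={2}∪out(30)={2,7}
  fail(16) 'cdbca': from fail(15)=27 chase 'a': 27→8→0 ⇒ 0;  out={3}∪out(0)={3}
  fail(20) 'dedbe': from fail(19)=26 chase 'e': 26→4 ⇒ 29;  out=∅∪out(29)=∅
  fail(21) 'dedbea': from fail(20)=29 chase 'a': 29→22→0 ⇒ 0;  out={4}∪out(0)={4}

Run:
i=0 'c': node 0→8
i=1 'b': node 8→9
i=2 'e': node 9→29 (via fail)
i=3 'b': node 29→30  ** P7@[1:3]
i=4 'c': node 30→8 (via fail)
i=5 'c': node 8→8 (via fail)
i=6 'd': node 8→13
i=7 'a': node 13→2 (via fail)
i=8 'e': node 2→22 (via fail)
i=9 'b': node 22→4 (via fail)
i=10 'a': node 4→5
i=11 'a': node 5→6
i=12 'a': node 6→7  ** P1@[9:12]
i=13 'c': node 7→8 (via fail)
i=14 'd': node 8→13
i=15 'b': node 13→14
i=16 'c': node 14→15
i=17 'a': node 15→16  ** P3@[13:17]
i=18 'd': node 16→1 (via fail)
i=19 'b': node 1→26
i=20 'c': node 26→27
i=21 'c': node 27→28  ** P6@[18:21]
i=22 'b': node 28→9 (via fail)
i=23 'a': node 9→5 (via fail)
i=24 'a': node 5→6
i=25 'a': node 6→7  ** P1@[22:25]
i=26 'c': node 7→8 (via fail)
i=27 'e': node 8→22 (via fail)
i=28 'a': node 22→0 (via fail)
i=29 'e': node 0→22
i=30 'b': node 22→4 (via fail)
i=31 'e': node 4→29
i=32 'b': node 29→30  ** P7@[30:32]
i=33 'b': node 30→4 (via fail)
i=34 'e': node 4→29
i=35 'b': node 29→30  ** P7@[33:35]
i=36 'c': node 30→8 (via fail)
i=37 'd': node 8→13
i=38 'b': node 13→14
i=39 'c': node 14→15
i=40 'a': node 15→16  ** P3@[36:40]
i=41 'd': node 16→1 (via fail)
i=42 'a': node 1→2
i=43 'a': node 2→3  ** P0@[41:43]
i=44 'd': node 3→1 (via fail)
i=45 'e': node 1→17
i=46 'd': node 17→18
i=47 'b': node 18→19
i=48 'e': node 19→20
i=49 'a': node 20→21  ** P4@[44:49]
i=50 'e': node 21→22 (via fail)
i=51 'd': node 22→23
i=52 'c': node 23→24
i=53 'c': node 24→25  ** P5@[50:53]
i=54 'd': node 25→13 (via fail)

Matches: [[3,7],[12,1],[17,3],[21,6],[25,1],[32,7],[35,7],[40,3],[43,0],[49,4],[53,5]]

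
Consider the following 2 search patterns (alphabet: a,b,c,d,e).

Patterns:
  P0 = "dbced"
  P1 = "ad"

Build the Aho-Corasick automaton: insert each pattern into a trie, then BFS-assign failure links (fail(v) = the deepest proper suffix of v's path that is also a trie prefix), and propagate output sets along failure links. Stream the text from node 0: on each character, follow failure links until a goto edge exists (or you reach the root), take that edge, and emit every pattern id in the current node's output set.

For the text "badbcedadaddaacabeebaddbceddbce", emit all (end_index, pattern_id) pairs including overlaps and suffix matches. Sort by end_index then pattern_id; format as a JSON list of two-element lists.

Build:
Trie (insert patterns):
  n0 'ε': a→6 d→1
  n1 'd': b→2
  n2 'db': c→3
  n3 'dbc': e→4
  n4 'dbce': d→5
  n5 'dbced': ·  [P0 ends]
  n6 'a': d→7
  n7 'ad': ·  [P1 ends]

BFS fail/out derivation:
  fail(1) 'd': from fail(0)=0 chase 'd': 0 ⇒ 0;  out=∅∪out(0)=∅
  fail(6) 'a': from fail(0)=0 chase 'a': 0 ⇒ 0;  out=∅∪out(0)=∅
  fail(2) 'db': from fail(1)=0 chase 'b': 0 ⇒ 0;  out=∅∪out(0)=∅
  fail(7) 'ad': from fail(6)=0 chase 'd': 0 ⇒ 1;  out={1}∪out(1)={1}
  fail(3) 'dbc': from fail(2)=0 chase 'c': 0 ⇒ 0;  out=∅∪out(0)=∅
  fail(4) 'dbce': from fail(3)=0 chase 'e': 0 ⇒ 0;  out=∅∪out(0)=∅
  fail(5) 'dbced': from fail(4)=0 chase 'd': 0 ⇒ 1;  out={0}∪out(1)={0}

Scan:
i=0 'b': node 0→0
i=1 'a': node 0→6
i=2 'd': node 6→7  ** P1@[1:2]
i=3 'b': node 7→2 ·f
i=4 'c': node 2→3
i=5 'e': node 3→4
i=6 'd': node 4→5  ** P0@[2:6]
i=7 'a': node 5→6 ·f
i=8 'd': node 6→7  ** P1@[7:8]
i=9 'a': node 7→6 ·f
i=10 'd': node 6→7  ** P1@[9:10]
i=11 'd': node 7→1 ·f
i=12 'a': node 1→6 ·f
i=13 'a': node 6→6 ·f
i=14 'c': node 6→0 ·f
i=15 'a': node 0→6
i=16 'b': node 6→0 ·f
i=17 'e': node 0→0
i=18 'e': node 0→0
i=19 'b': node 0→0
i=20 'a': node 0→6
i=21 'd': node 6→7  ** P1@[20:21]
i=22 'd': node 7→1 ·f
i=23 'b': node 1→2
i=24 'c': node 2→3
i=25 'e': node 3→4
i=26 'd': node 4→5  ** P0@[22:26]
i=27 'd': node 5→1 ·f
i=28 'b': node 1→2
i=29 'c': node 2→3
i=30 'e': node 3→4

Result: [[2,1],[6,0],[8,1],[10,1],[21,1],[26,0]]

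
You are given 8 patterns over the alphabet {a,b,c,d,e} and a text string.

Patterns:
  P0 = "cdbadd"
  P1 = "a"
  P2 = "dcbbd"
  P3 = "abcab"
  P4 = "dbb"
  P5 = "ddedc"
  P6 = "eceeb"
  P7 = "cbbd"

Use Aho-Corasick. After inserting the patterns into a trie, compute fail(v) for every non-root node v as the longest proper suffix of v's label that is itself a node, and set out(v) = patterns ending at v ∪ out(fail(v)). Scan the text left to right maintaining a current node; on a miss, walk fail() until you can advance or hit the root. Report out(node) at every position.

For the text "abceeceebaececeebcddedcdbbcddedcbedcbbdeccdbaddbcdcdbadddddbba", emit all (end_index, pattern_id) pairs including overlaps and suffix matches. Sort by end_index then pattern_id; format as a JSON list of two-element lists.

Build automaton:
Trie (insert patterns):
  0='ε' goto a→7 c→1 d→8 e→23
  1='c' goto b→28 d→2
  2='cd' goto b→3
  3='cdb' goto a→4
  4='cdba' goto d→5
  5='cdbad' goto d→6
  6='cdbadd' goto ·  ←P0
  7='a' goto b→13  ←P1
  8='d' goto b→17 c→9 d→19
  9='dc' goto b→10
  10='dcb' goto b→11
  11='dcbb' goto d→12
  12='dcbbd' goto ·  ←P2
  13='ab' goto c→14
  14='abc' goto a→15
  15='abca' goto b→16
  16='abcab' goto ·  ←P3
  17='db' goto b→18
  18='dbb' goto ·  ←P4
  19='dd' goto e→20
  20='dde' goto d→21
  21='dded' goto c→22
  22='ddedc' goto ·  ←P5
  23='e' goto c→24
  24='ec' goto e→25
  25='ece' goto e→26
  26='ecee' goto b→27
  27='eceeb' goto ·  ←P6
  28='cb' goto b→29
  29='cbb' goto d→30
  30='cbbd' goto ·  ←P7

Failure links (BFS by depth):
  n1('c'): parent n0 fail=0; on 'c' 0 → fail=0;  out ∅∪∅=∅
  n7('a'): parent n0 fail=0; on 'a' 0 → fail=0;  out {1}∪∅={1}
  n8('d'): parent n0 fail=0; on 'd' 0 → fail=0;  out ∅∪∅=∅
  n23('e'): parent n0 fail=0; on 'e' 0 → fail=0;  out ∅∪∅=∅
  n2('cd'): parent n1 fail=0; on 'd' 0 → fail=8;  out ∅∪∅=∅
  n9('dc'): parent n8 fail=0; on 'c' 0 → fail=1;  out ∅∪∅=∅
  n13('ab'): parent n7 fail=0; on 'b' 0 → fail=0;  out ∅∪∅=∅
  n17('db'): parent n8 fail=0; on 'b' 0 → fail=0;  out ∅∪∅=∅
  n19('dd'): parent n8 fail=0; on 'd' 0 → fail=8;  out ∅∪∅=∅
  n24('ec'): parent n23 fail=0; on 'c' 0 → fail=1;  out ∅∪∅=∅
  n28('cb'): parent n1 fail=0; on 'b' 0 → fail=0;  out ∅∪∅=∅
  n3('cdb'): parent n2 fail=8; on 'b' 8 → fail=17;  out ∅∪∅=∅
  n10('dcb'): parent n9 fail=1; on 'b' 1 → fail=28;  out ∅∪∅=∅
  n14('abc'): parent n13 fail=0; on 'c' 0 → fail=1;  out ∅∪∅=∅
  n18('dbb'): parent n17 fail=0; on 'b' 0 → fail=0;  out {4}∪∅={4}
  n20('dde'): parent n19 fail=8; on 'e' 8→0 → fail=23;  out ∅∪∅=∅
  n25('ece'): parent n24 fail=1; on 'e' 1→0 → fail=23;  out ∅∪∅=∅
  n29('cbb'): parent n28 fail=0; on 'b' 0 → fail=0;  out ∅∪∅=∅
  n4('cdba'): parent n3 fail=17; on 'a' 17→0 → fail=7;  out ∅∪{1}={1}
  n11('dcbb'): parent n10 fail=28; on 'b' 28 → fail=29;  out ∅∪∅=∅
  n15('abca'): parent n14 fail=1; on 'a' 1→0 → fail=7;  out ∅∪{1}={1}
  n21('dded'): parent n20 fail=23; on 'd' 23→0 → fail=8;  out ∅∪∅=∅
  n26('ecee'): parent n25 fail=23; on 'e' 23→0 → fail=23;  out ∅∪∅=∅
  n30('cbbd'): parent n29 fail=0; on 'd' 0 → fail=8;  out {7}∪∅={7}
  n5('cdbad'): parent n4 fail=7; on 'd' 7→0 → fail=8;  out ∅∪∅=∅
  n12('dcbbd'): parent n11 fail=29; on 'd' 29 → fail=30;  out {2}∪{7}={2,7}
  n16('abcab'): parent n15 fail=7; on 'b' 7 → fail=13;  out {3}∪∅={3}
  n22('ddedc'): parent n21 fail=8; on 'c' 8 → fail=9;  out {5}∪∅={5}
  n27('eceeb'): parent n26 fail=23; on 'b' 23→0 → fail=0;  out {6}∪∅={6}
  n6('cdbadd'): parent n5 fail=8; on 'd' 8 → fail=19;  out {0}∪∅={0}

Run:
i=0 'a': node 0→7  ** P1@[0:0]
i=1 'b': node 7→13
i=2 'c': node 13→14
i=3 'e': node 14→23 (fail-walked)
i=4 'e': node 23→23 (fail-walked)
i=5 'c': node 23→24
i=6 'e': node 24→25
i=7 'e': node 25→26
i=8 'b': node 26→27  ** P6@[4:8]
i=9 'a': node 27→7 (fail-walked)  ** P1@[9:9]
i=10 'e': node 7→23 (fail-walked)
i=11 'c': node 23→24
i=12 'e': node 24→25
i=13 'c': node 25→24 (fail-walked)
i=14 'e': node 24→25
i=15 'e': node 25→26
i=16 'b': node 26→27  ** P6@[12:16]
i=17 'c': node 27→1 (fail-walked)
i=18 'd': node 1→2
i=19 'd': node 2→19 (fail-walked)
i=20 'e': node 19→20
i=21 'd': node 20→21
i=22 'c': node 21→22  ** P5@[18:22]
i=23 'd': node 22→2 (fail-walked)
i=24 'b': node 2→3
i=25 'b': node 3→18 (fail-walked)  ** P4@[23:25]
i=26 'c': node 18→1 (fail-walked)
i=27 'd': node 1→2
i=28 'd': node 2→19 (fail-walked)
i=29 'e': node 19→20
i=30 'd': node 20→21
i=31 'c': node 21→22  ** P5@[27:31]
i=32 'b': node 22→10 (fail-walked)
i=33 'e': node 10→23 (fail-walked)
i=34 'd': node 23→8 (fail-walked)
i=35 'c': node 8→9
i=36 'b': node 9→10
i=37 'b': node 10→11
i=38 'd': node 11→12  ** P2@[34:38],P7@[35:38]
i=39 'e': node 12→23 (fail-walked)
i=40 'c': node 23→24
i=41 'c': node 24→1 (fail-walked)
i=42 'd': node 1→2
i=43 'b': node 2→3
i=44 'a': node 3→4  ** P1@[44:44]
i=45 'd': node 4→5
i=46 'd': node 5→6  ** P0@[41:46]
i=47 'b': node 6→17 (fail-walked)
i=48 'c': node 17→1 (fail-walked)
i=49 'd': node 1→2
i=50 'c': node 2→9 (fail-walked)
i=51 'd': node 9→2 (fail-walked)
i=52 'b': node 2→3
i=53 'a': node 3→4  ** P1@[53:53]
i=54 'd': node 4→5
i=55 'd': node 5→6  ** P0@[50:55]
i=56 'd': node 6→19 (fail-walked)
i=57 'd': node 19→19 (fail-walked)
i=58 'd': node 19→19 (fail-walked)
i=59 'b': node 19→17 (fail-walked)
i=60 'b': node 17→18  ** P4@[58:60]
i=61 'a': node 18→7 (fail-walked)  ** P1@[61:61]

All matches (sorted): [[0,1],[8,6],[9,1],[16,6],[22,5],[25,4],[31,5],[38,2],[38,7],[44,1],[46,0],[53,1],[55,0],[60,4],[61,1]]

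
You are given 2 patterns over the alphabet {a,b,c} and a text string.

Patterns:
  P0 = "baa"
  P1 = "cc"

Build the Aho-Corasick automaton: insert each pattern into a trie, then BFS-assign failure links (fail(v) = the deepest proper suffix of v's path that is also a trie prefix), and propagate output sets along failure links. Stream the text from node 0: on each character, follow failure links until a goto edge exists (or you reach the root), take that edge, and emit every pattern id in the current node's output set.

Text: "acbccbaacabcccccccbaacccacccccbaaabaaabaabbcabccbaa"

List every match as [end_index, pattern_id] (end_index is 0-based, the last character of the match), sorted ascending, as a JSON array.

Build automaton:
Trie (insert patterns):
  0='ε' goto b→1 c→4
  1='b' goto a→2
  2='ba' goto a→3
  3='baa' goto ·  ←P0
  4='c' goto c→5
  5='cc' goto ·  ←P1

BFS fail/out derivation:
  n1('b'): parent n0 fail=0; on 'b' 0 → fail=0;  out ∅∪∅=∅
  n4('c'): parent n0 fail=0; on 'c' 0 → fail=0;  out ∅∪∅=∅
  n2('ba'): parent n1 fail=0; on 'a' 0 → fail=0;  out ∅∪∅=∅
  n5('cc'): parent n4 fail=0; on 'c' 0 → fail=4;  out {1}∪∅={1}
  n3('baa'): parent n2 fail=0; on 'a' 0 → fail=0;  out {0}∪∅={0}

Run:
pos 0 'a': at 0
pos 1 'c': at 4
pos 2 'b': at 1 (via fail)
pos 3 'c': at 4 (via fail)
pos 4 'c': at 5  ** P1@[3:4]
pos 5 'b': at 1 (via fail)
pos 6 'a': at 2
pos 7 'a': at 3  ** P0@[5:7]
pos 8 'c': at 4 (via fail)
pos 9 'a': at 0 (via fail)
pos 10 'b': at 1
pos 11 'c': at 4 (via fail)
pos 12 'c': at 5  ** P1@[11:12]
pos 13 'c': at 5 (via fail)  ** P1@[12:13]
pos 14 'c': at 5 (via fail)  ** P1@[13:14]
pos 15 'c': at 5 (via fail)  ** P1@[14:15]
pos 16 'c': at 5 (via fail)  ** P1@[15:16]
pos 17 'c': at 5 (via fail)  ** P1@[16:17]
pos 18 'b': at 1 (via fail)
pos 19 'a': at 2
pos 20 'a': at 3  ** P0@[18:20]
pos 21 'c': at 4 (via fail)
pos 22 'c': at 5  ** P1@[21:22]
pos 23 'c': at 5 (via fail)  ** P1@[22:23]
pos 24 'a': at 0 (via fail)
pos 25 'c': at 4
pos 26 'c': at 5  ** P1@[25:26]
pos 27 'c': at 5 (via fail)  ** P1@[26:27]
pos 28 'c': at 5 (via fail)  ** P1@[27:28]
pos 29 'c': at 5 (via fail)  ** P1@[28:29]
pos 30 'b': at 1 (via fail)
pos 31 'a': at 2
pos 32 'a': at 3  ** P0@[30:32]
pos 33 'a': at 0 (via fail)
pos 34 'b': at 1
pos 35 'a': at 2
pos 36 'a': at 3  ** P0@[34:36]
pos 37 'a': at 0 (via fail)
pos 38 'b': at 1
pos 39 'a': at 2
pos 40 'a': at 3  ** P0@[38:40]
pos 41 'b': at 1 (via fail)
pos 42 'b': at 1 (via fail)
pos 43 'c': at 4 (via fail)
pos 44 'a': at 0 (via fail)
pos 45 'b': at 1
pos 46 'c': at 4 (via fail)
pos 47 'c': at 5  ** P1@[46:47]
pos 48 'b': at 1 (via fail)
pos 49 'a': at 2
pos 50 'a': at 3  ** P0@[48:50]

Result: [[4,1],[7,0],[12,1],[13,1],[14,1],[15,1],[16,1],[17,1],[20,0],[22,1],[23,1],[26,1],[27,1],[28,1],[29,1],[32,0],[36,0],[40,0],[47,1],[50,0]]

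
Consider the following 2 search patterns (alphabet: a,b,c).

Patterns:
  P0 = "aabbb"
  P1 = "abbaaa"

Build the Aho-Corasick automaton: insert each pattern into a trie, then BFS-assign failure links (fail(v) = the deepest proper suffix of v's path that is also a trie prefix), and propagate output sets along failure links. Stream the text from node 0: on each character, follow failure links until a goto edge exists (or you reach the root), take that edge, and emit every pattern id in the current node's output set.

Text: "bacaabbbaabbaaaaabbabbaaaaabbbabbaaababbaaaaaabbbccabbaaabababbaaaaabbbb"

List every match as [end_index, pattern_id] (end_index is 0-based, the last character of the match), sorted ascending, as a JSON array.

Build:
Trie nodes:
  0='ε' goto a→1
  1='a' goto a→2 b→6
  2='aa' goto b→3
  3='aab' goto b→4
  4='aabb' goto b→5
  5='aabbb' goto ·  [P0 ends]
  6='ab' goto b→7
  7='abb' goto a→8
  8='abba' goto a→9
  9='abbaa' goto a→10
  10='abbaaa' goto ·  [P1 ends]

BFS fail/out derivation:
  fail(1) 'a': from fail(0)=0 chase 'a': 0 ⇒ 0;  out=∅∪out(0)=∅
  fail(2) 'aa': from fail(1)=0 chase 'a': 0 ⇒ 1;  out=∅∪out(1)=∅
  fail(6) 'ab': from fail(1)=0 chase 'b': 0 ⇒ 0;  out=∅∪out(0)=∅
  fail(3) 'aab': from fail(2)=1 chase 'b': 1 ⇒ 6;  out=∅∪out(6)=∅
  fail(7) 'abb': from fail(6)=0 chase 'b': 0 ⇒ 0;  out=∅∪out(0)=∅
  fail(4) 'aabb': from fail(3)=6 chase 'b': 6 ⇒ 7;  out=∅∪out(7)=∅
  fail(8) 'abba': from fail(7)=0 chase 'a': 0 ⇒ 1;  out=∅∪out(1)=∅
  fail(5) 'aabbb': from fail(4)=7 chase 'b': 7→0 ⇒ 0;  out={0}∪out(0)={0}
  fail(9) 'abbaa': from fail(8)=1 chase 'a': 1 ⇒ 2;  out=∅∪out(2)=∅
  fail(10) 'abbaaa': from fail(9)=2 chase 'a': 2→1 ⇒ 2;  out={1}∪out(2)={1}

Scan:
pos 0 'b': at 0
pos 1 'a': at 1
pos 2 'c': at 0 ·f
pos 3 'a': at 1
pos 4 'a': at 2
pos 5 'b': at 3
pos 6 'b': at 4
pos 7 'b': at 5  ** P0@[3:7]
pos 8 'a': at 1 ·f
pos 9 'a': at 2
pos 10 'b': at 3
pos 11 'b': at 4
pos 12 'a': at 8 ·f
pos 13 'a': at 9
pos 14 'a': at 10  ** P1@[9:14]
pos 15 'a': at 2 ·f
pos 16 'a': at 2 ·f
pos 17 'b': at 3
pos 18 'b': at 4
pos 19 'a': at 8 ·f
pos 20 'b': at 6 ·f
pos 21 'b': at 7
pos 22 'a': at 8
pos 23 'a': at 9
pos 24 'a': at 10  ** P1@[19:24]
pos 25 'a': at 2 ·f
pos 26 'a': at 2 ·f
pos 27 'b': at 3
pos 28 'b': at 4
pos 29 'b': at 5  ** P0@[25:29]
pos 30 'a': at 1 ·f
pos 31 'b': at 6
pos 32 'b': at 7
pos 33 'a': at 8
pos 34 'a': at 9
pos 35 'a': at 10  ** P1@[30:35]
pos 36 'b': at 3 ·f
pos 37 'a': at 1 ·f
pos 38 'b': at 6
pos 39 'b': at 7
pos 40 'a': at 8
pos 41 'a': at 9
pos 42 'a': at 10  ** P1@[37:42]
pos 43 'a': at 2 ·f
pos 44 'a': at 2 ·f
pos 45 'a': at 2 ·f
pos 46 'b': at 3
pos 47 'b': at 4
pos 48 'b': at 5  ** P0@[44:48]
pos 49 'c': at 0 ·f
pos 50 'c': at 0
pos 51 'a': at 1
pos 52 'b': at 6
pos 53 'b': at 7
pos 54 'a': at 8
pos 55 'a': at 9
pos 56 'a': at 10  ** P1@[51:56]
pos 57 'b': at 3 ·f
pos 58 'a': at 1 ·f
pos 59 'b': at 6
pos 60 'a': at 1 ·f
pos 61 'b': at 6
pos 62 'b': at 7
pos 63 'a': at 8
pos 64 'a': at 9
pos 65 'a': at 10  ** P1@[60:65]
pos 66 'a': at 2 ·f
pos 67 'a': at 2 ·f
pos 68 'b': at 3
pos 69 'b': at 4
pos 70 'b': at 5  ** P0@[66:70]
pos 71 'b': at 0 ·f

Matches: [[7,0],[14,1],[24,1],[29,0],[35,1],[42,1],[48,0],[56,1],[65,1],[70,0]]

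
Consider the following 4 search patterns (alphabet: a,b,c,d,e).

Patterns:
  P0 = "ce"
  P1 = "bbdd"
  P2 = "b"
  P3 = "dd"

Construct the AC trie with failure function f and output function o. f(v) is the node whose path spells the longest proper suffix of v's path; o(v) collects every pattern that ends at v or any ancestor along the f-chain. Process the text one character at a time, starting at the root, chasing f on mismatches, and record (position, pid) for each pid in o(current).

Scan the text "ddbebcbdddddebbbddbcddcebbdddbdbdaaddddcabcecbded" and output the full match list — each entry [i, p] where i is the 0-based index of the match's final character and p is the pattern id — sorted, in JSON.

Construct AC machine:
Trie (insert patterns):
  n0 'ε': b→3 c→1 d→7
  n1 'c': e→2
  n2 'ce': ·  [P0 ends]
  n3 'b': b→4  [P2 ends]
  n4 'bb': d→5
  n5 'bbd': d→6
  n6 'bbdd': ·  [P1 ends]
  n7 'd': d→8
  n8 'dd': ·  [P3 ends]

Failure links (BFS by depth):
  fail(1) 'c': from fail(0)=0 chase 'c': 0 ⇒ 0;  out=∅∪out(0)=∅
  fail(3) 'b': from fail(0)=0 chase 'b': 0 ⇒ 0;  out={2}∪out(0)={2}
  fail(7) 'd': from fail(0)=0 chase 'd': 0 ⇒ 0;  out=∅∪out(0)=∅
  fail(2) 'ce': from fail(1)=0 chase 'e': 0 ⇒ 0;  out={0}∪out(0)={0}
  fail(4) 'bb': from fail(3)=0 chase 'b': 0 ⇒ 3;  out=∅∪out(3)={2}
  fail(8) 'dd': from fail(7)=0 chase 'd': 0 ⇒ 7;  out={3}∪out(7)={3}
  fail(5) 'bbd': from fail(4)=3 chase 'd': 3→0 ⇒ 7;  out=∅∪out(7)=∅
  fail(6) 'bbdd': from fail(5)=7 chase 'd': 7 ⇒ 8;  out={1}∪out(8)={1,3}

Text stream:
[0] read 'd'  n0⇒n7
[1] read 'd'  n7⇒n8  emit P3@[0:1]
[2] read 'b'  n8⇒n3 (fail-walked)  emit P2@[2:2]
[3] read 'e'  n3⇒n0 (fail-walked)
[4] read 'b'  n0⇒n3  emit P2@[4:4]
[5] read 'c'  n3⇒n1 (fail-walked)
[6] read 'b'  n1⇒n3 (fail-walked)  emit P2@[6:6]
[7] read 'd'  n3⇒n7 (fail-walked)
[8] read 'd'  n7⇒n8  emit P3@[7:8]
[9] read 'd'  n8⇒n8 (fail-walked)  emit P3@[8:9]
[10] read 'd'  n8⇒n8 (fail-walked)  emit P3@[9:10]
[11] read 'd'  n8⇒n8 (fail-walked)  emit P3@[10:11]
[12] read 'e'  n8⇒n0 (fail-walked)
[13] read 'b'  n0⇒n3  emit P2@[13:13]
[14] read 'b'  n3⇒n4  emit P2@[14:14]
[15] read 'b'  n4⇒n4 (fail-walked)  emit P2@[15:15]
[16] read 'd'  n4⇒n5
[17] read 'd'  n5⇒n6  emit P1@[14:17],P3@[16:17]
[18] read 'b'  n6⇒n3 (fail-walked)  emit P2@[18:18]
[19] read 'c'  n3⇒n1 (fail-walked)
[20] read 'd'  n1⇒n7 (fail-walked)
[21] read 'd'  n7⇒n8  emit P3@[20:21]
[22] read 'c'  n8⇒n1 (fail-walked)
[23] read 'e'  n1⇒n2  emit P0@[22:23]
[24] read 'b'  n2⇒n3 (fail-walked)  emit P2@[24:24]
[25] read 'b'  n3⇒n4  emit P2@[25:25]
[26] read 'd'  n4⇒n5
[27] read 'd'  n5⇒n6  emit P1@[24:27],P3@[26:27]
[28] read 'd'  n6⇒n8 (fail-walked)  emit P3@[27:28]
[29] read 'b'  n8⇒n3 (fail-walked)  emit P2@[29:29]
[30] read 'd'  n3⇒n7 (fail-walked)
[31] read 'b'  n7⇒n3 (fail-walked)  emit P2@[31:31]
[32] read 'd'  n3⇒n7 (fail-walked)
[33] read 'a'  n7⇒n0 (fail-walked)
[34] read 'a'  n0⇒n0
[35] read 'd'  n0⇒n7
[36] read 'd'  n7⇒n8  emit P3@[35:36]
[37] read 'd'  n8⇒n8 (fail-walked)  emit P3@[36:37]
[38] read 'd'  n8⇒n8 (fail-walked)  emit P3@[37:38]
[39] read 'c'  n8⇒n1 (fail-walked)
[40] read 'a'  n1⇒n0 (fail-walked)
[41] read 'b'  n0⇒n3  emit P2@[41:41]
[42] read 'c'  n3⇒n1 (fail-walked)
[43] read 'e'  n1⇒n2  emit P0@[42:43]
[44] read 'c'  n2⇒n1 (fail-walked)
[45] read 'b'  n1⇒n3 (fail-walked)  emit P2@[45:45]
[46] read 'd'  n3⇒n7 (fail-walked)
[47] read 'e'  n7⇒n0 (fail-walked)
[48] read 'd'  n0⇒n7

Result: [[1,3],[2,2],[4,2],[6,2],[8,3],[9,3],[10,3],[11,3],[13,2],[14,2],[15,2],[17,1],[17,3],[18,2],[21,3],[23,0],[24,2],[25,2],[27,1],[27,3],[28,3],[29,2],[31,2],[36,3],[37,3],[38,3],[41,2],[43,0],[45,2]]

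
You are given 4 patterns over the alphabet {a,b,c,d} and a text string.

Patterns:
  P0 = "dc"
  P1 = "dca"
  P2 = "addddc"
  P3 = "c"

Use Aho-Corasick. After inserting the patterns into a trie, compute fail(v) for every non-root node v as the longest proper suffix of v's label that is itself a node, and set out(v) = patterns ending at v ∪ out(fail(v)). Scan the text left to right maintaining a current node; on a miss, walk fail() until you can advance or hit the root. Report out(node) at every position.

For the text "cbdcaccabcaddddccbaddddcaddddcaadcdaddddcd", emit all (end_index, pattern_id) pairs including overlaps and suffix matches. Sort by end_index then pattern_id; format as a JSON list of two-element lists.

Build automaton:
Trie (insert patterns):
  0='ε' goto a→4 c→10 d→1
  1='d' goto c→2
  2='dc' goto a→3  ←P0
  3='dca' goto ·  ←P1
  4='a' goto d→5
  5='ad' goto d→6
  6='add' goto d→7
  7='addd' goto d→8
  8='adddd' goto c→9
  9='addddc' goto ·  ←P2
  10='c' goto ·  ←P3

BFS fail/out derivation:
  n1('d'): parent n0 fail=0; on 'd' 0 → fail=0;  out ∅∪∅=∅
  n4('a'): parent n0 fail=0; on 'a' 0 → fail=0;  out ∅∪∅=∅
  n10('c'): parent n0 fail=0; on 'c' 0 → fail=0;  out {3}∪∅={3}
  n2('dc'): parent n1 fail=0; on 'c' 0 → fail=10;  out {0}∪{3}={0,3}
  n5('ad'): parent n4 fail=0; on 'd' 0 → fail=1;  out ∅∪∅=∅
  n3('dca'): parent n2 fail=10; on 'a' 10→0 → fail=4;  out {1}∪∅={1}
  n6('add'): parent n5 fail=1; on 'd' 1→0 → fail=1;  out ∅∪∅=∅
  n7('addd'): parent n6 fail=1; on 'd' 1→0 → fail=1;  out ∅∪∅=∅
  n8('adddd'): parent n7 fail=1; on 'd' 1→0 → fail=1;  out ∅∪∅=∅
  n9('addddc'): parent n8 fail=1; on 'c' 1 → fail=2;  out {2}∪{0,3}={0,2,3}

Run:
i=0 'c': node 0→10  → match P3@[0:0]
i=1 'b': node 10→0 (via fail)
i=2 'd': node 0→1
i=3 'c': node 1→2  → match P0@[2:3],P3@[3:3]
i=4 'a': node 2→3  → match P1@[2:4]
i=5 'c': node 3→10 (via fail)  → match P3@[5:5]
i=6 'c': node 10→10 (via fail)  → match P3@[6:6]
i=7 'a': node 10→4 (via fail)
i=8 'b': node 4→0 (via fail)
i=9 'c': node 0→10  → match P3@[9:9]
i=10 'a': node 10→4 (via fail)
i=11 'd': node 4→5
i=12 'd': node 5→6
i=13 'd': node 6→7
i=14 'd': node 7→8
i=15 'c': node 8→9  → match P0@[14:15],P2@[10:15],P3@[15:15]
i=16 'c': node 9→10 (via fail)  → match P3@[16:16]
i=17 'b': node 10→0 (via fail)
i=18 'a': node 0→4
i=19 'd': node 4→5
i=20 'd': node 5→6
i=21 'd': node 6→7
i=22 'd': node 7→8
i=23 'c': node 8→9  → match P0@[22:23],P2@[18:23],P3@[23:23]
i=24 'a': node 9→3 (via fail)  → match P1@[22:24]
i=25 'd': node 3→5 (via fail)
i=26 'd': node 5→6
i=27 'd': node 6→7
i=28 'd': node 7→8
i=29 'c': node 8→9  → match P0@[28:29],P2@[24:29],P3@[29:29]
i=30 'a': node 9→3 (via fail)  → match P1@[28:30]
i=31 'a': node 3→4 (via fail)
i=32 'd': node 4→5
i=33 'c': node 5→2 (via fail)  → match P0@[32:33],P3@[33:33]
i=34 'd': node 2→1 (via fail)
i=35 'a': node 1→4 (via fail)
i=36 'd': node 4→5
i=37 'd': node 5→6
i=38 'd': node 6→7
i=39 'd': node 7→8
i=40 'c': node 8→9  → match P0@[39:40],P2@[35:40],P3@[40:40]
i=41 'd': node 9→1 (via fail)

Result: [[0,3],[3,0],[3,3],[4,1],[5,3],[6,3],[9,3],[15,0],[15,2],[15,3],[16,3],[23,0],[23,2],[23,3],[24,1],[29,0],[29,2],[29,3],[30,1],[33,0],[33,3],[40,0],[40,2],[40,3]]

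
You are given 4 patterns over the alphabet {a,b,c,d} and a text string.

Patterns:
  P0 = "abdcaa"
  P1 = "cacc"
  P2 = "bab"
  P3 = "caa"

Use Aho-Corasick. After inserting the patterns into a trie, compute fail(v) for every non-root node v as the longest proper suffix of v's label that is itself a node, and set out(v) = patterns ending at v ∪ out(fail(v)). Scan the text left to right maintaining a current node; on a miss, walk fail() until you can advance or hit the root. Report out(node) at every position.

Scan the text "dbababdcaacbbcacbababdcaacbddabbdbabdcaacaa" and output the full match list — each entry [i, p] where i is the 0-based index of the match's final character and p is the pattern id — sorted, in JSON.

Build:
Trie (insert patterns):
  n0 'ε': a→1 b→11 c→7
  n1 'a': b→2
  n2 'ab': d→3
  n3 'abd': c→4
  n4 'abdc': a→5
  n5 'abdca': a→6
  n6 'abdcaa': ·  [P0 ends]
  n7 'c': a→8
  n8 'ca': a→14 c→9
  n9 'cac': c→10
  n10 'cacc': ·  [P1 ends]
  n11 'b': a→12
  n12 'ba': b→13
  n13 'bab': ·  [P2 ends]
  n14 'caa': ·  [P3 ends]

Failure links (BFS by depth):
  n1('a'): parent n0 fail=0; on 'a' 0 → fail=0;  out ∅∪∅=∅
  n7('c'): parent n0 fail=0; on 'c' 0 → fail=0;  out ∅∪∅=∅
  n11('b'): parent n0 fail=0; on 'b' 0 → fail=0;  out ∅∪∅=∅
  n2('ab'): parent n1 fail=0; on 'b' 0 → fail=11;  out ∅∪∅=∅
  n8('ca'): parent n7 fail=0; on 'a' 0 → fail=1;  out ∅∪∅=∅
  n12('ba'): parent n11 fail=0; on 'a' 0 → fail=1;  out ∅∪∅=∅
  n3('abd'): parent n2 fail=11; on 'd' 11→0 → fail=0;  out ∅∪∅=∅
  n9('cac'): parent n8 fail=1; on 'c' 1→0 → fail=7;  out ∅∪∅=∅
  n13('bab'): parent n12 fail=1; on 'b' 1 → fail=2;  out {2}∪∅={2}
  n14('caa'): parent n8 fail=1; on 'a' 1→0 → fail=1;  out {3}∪∅={3}
  n4('abdc'): parent n3 fail=0; on 'c' 0 → fail=7;  out ∅∪∅=∅
  n10('cacc'): parent n9 fail=7; on 'c' 7→0 → fail=7;  out {1}∪∅={1}
  n5('abdca'): parent n4 fail=7; on 'a' 7 → fail=8;  out ∅∪∅=∅
  n6('abdcaa'): parent n5 fail=8; on 'a' 8 → fail=14;  out {0}∪{3}={0,3}

Text stream:
[0] read 'd'  n0⇒n0
[1] read 'b'  n0⇒n11
[2] read 'a'  n11⇒n12
[3] read 'b'  n12⇒n13  ** P2@[1:3]
[4] read 'a'  n13⇒n12 ·f
[5] read 'b'  n12⇒n13  ** P2@[3:5]
[6] read 'd'  n13⇒n3 ·f
[7] read 'c'  n3⇒n4
[8] read 'a'  n4⇒n5
[9] read 'a'  n5⇒n6  ** P0@[4:9],P3@[7:9]
[10] read 'c'  n6⇒n7 ·f
[11] read 'b'  n7⇒n11 ·f
[12] read 'b'  n11⇒n11 ·f
[13] read 'c'  n11⇒n7 ·f
[14] read 'a'  n7⇒n8
[15] read 'c'  n8⇒n9
[16] read 'b'  n9⇒n11 ·f
[17] read 'a'  n11⇒n12
[18] read 'b'  n12⇒n13  ** P2@[16:18]
[19] read 'a'  n13⇒n12 ·f
[20] read 'b'  n12⇒n13  ** P2@[18:20]
[21] read 'd'  n13⇒n3 ·f
[22] read 'c'  n3⇒n4
[23] read 'a'  n4⇒n5
[24] read 'a'  n5⇒n6  ** P0@[19:24],P3@[22:24]
[25] read 'c'  n6⇒n7 ·f
[26] read 'b'  n7⇒n11 ·f
[27] read 'd'  n11⇒n0 ·f
[28] read 'd'  n0⇒n0
[29] read 'a'  n0⇒n1
[30] read 'b'  n1⇒n2
[31] read 'b'  n2⇒n11 ·f
[32] read 'd'  n11⇒n0 ·f
[33] read 'b'  n0⇒n11
[34] read 'a'  n11⇒n12
[35] read 'b'  n12⇒n13  ** P2@[33:35]
[36] read 'd'  n13⇒n3 ·f
[37] read 'c'  n3⇒n4
[38] read 'a'  n4⇒n5
[39] read 'a'  n5⇒n6  ** P0@[34:39],P3@[37:39]
[40] read 'c'  n6⇒n7 ·f
[41] read 'a'  n7⇒n8
[42] read 'a'  n8⇒n14  ** P3@[40:42]

All matches (sorted): [[3,2],[5,2],[9,0],[9,3],[18,2],[20,2],[24,0],[24,3],[35,2],[39,0],[39,3],[42,3]]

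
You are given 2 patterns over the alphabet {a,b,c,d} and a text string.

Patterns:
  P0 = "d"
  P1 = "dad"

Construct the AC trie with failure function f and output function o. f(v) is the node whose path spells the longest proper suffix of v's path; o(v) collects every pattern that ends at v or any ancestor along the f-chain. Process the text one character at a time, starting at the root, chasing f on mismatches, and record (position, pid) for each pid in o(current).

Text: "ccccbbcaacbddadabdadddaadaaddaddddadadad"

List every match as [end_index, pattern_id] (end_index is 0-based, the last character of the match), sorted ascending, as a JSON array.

Build automaton:
Trie nodes:
  0='ε' goto d→1
  1='d' goto a→2  ←P0
  2='da' goto d→3
  3='dad' goto ·  ←P1

BFS fail/out derivation:
  n1('d'): parent n0 fail=0; on 'd' 0 → fail=0;  out {0}∪∅={0}
  n2('da'): parent n1 fail=0; on 'a' 0 → fail=0;  out ∅∪∅=∅
  n3('dad'): parent n2 fail=0; on 'd' 0 → fail=1;  out {1}∪{0}={0,1}

Run:
i=0 'c': node 0→0
i=1 'c': node 0→0
i=2 'c': node 0→0
i=3 'c': node 0→0
i=4 'b': node 0→0
i=5 'b': node 0→0
i=6 'c': node 0→0
i=7 'a': node 0→0
i=8 'a': node 0→0
i=9 'c': node 0→0
i=10 'b': node 0→0
i=11 'd': node 0→1  emit P0@[11:11]
i=12 'd': node 1→1 (via fail)  emit P0@[12:12]
i=13 'a': node 1→2
i=14 'd': node 2→3  emit P0@[14:14],P1@[12:14]
i=15 'a': node 3→2 (via fail)
i=16 'b': node 2→0 (via fail)
i=17 'd': node 0→1  emit P0@[17:17]
i=18 'a': node 1→2
i=19 'd': node 2→3  emit P0@[19:19],P1@[17:19]
i=20 'd': node 3→1 (via fail)  emit P0@[20:20]
i=21 'd': node 1→1 (via fail)  emit P0@[21:21]
i=22 'a': node 1→2
i=23 'a': node 2→0 (via fail)
i=24 'd': node 0→1  emit P0@[24:24]
i=25 'a': node 1→2
i=26 'a': node 2→0 (via fail)
i=27 'd': node 0→1  emit P0@[27:27]
i=28 'd': node 1→1 (via fail)  emit P0@[28:28]
i=29 'a': node 1→2
i=30 'd': node 2→3  emit P0@[30:30],P1@[28:30]
i=31 'd': node 3→1 (via fail)  emit P0@[31:31]
i=32 'd': node 1→1 (via fail)  emit P0@[32:32]
i=33 'd': node 1→1 (via fail)  emit P0@[33:33]
i=34 'a': node 1→2
i=35 'd': node 2→3  emit P0@[35:35],P1@[33:35]
i=36 'a': node 3→2 (via fail)
i=37 'd': node 2→3  emit P0@[37:37],P1@[35:37]
i=38 'a': node 3→2 (via fail)
i=39 'd': node 2→3  emit P0@[39:39],P1@[37:39]

All matches (sorted): [[11,0],[12,0],[14,0],[14,1],[17,0],[19,0],[19,1],[20,0],[21,0],[24,0],[27,0],[28,0],[30,0],[30,1],[31,0],[32,0],[33,0],[35,0],[35,1],[37,0],[37,1],[39,0],[39,1]]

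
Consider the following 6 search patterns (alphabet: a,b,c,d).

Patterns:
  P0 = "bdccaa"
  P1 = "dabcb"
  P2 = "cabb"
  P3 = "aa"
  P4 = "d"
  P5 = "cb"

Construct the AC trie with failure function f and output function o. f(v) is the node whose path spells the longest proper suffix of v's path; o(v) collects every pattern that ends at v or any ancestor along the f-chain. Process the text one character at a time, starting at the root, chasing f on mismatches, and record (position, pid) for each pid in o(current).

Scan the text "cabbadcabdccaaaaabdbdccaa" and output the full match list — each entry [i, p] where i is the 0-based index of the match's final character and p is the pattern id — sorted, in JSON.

Build:
Trie nodes:
  0='ε' goto a→16 b→1 c→12 d→7
  1='b' goto d→2
  2='bd' goto c→3
  3='bdc' goto c→4
  4='bdcc' goto a→5
  5='bdcca' goto a→6
  6='bdccaa' goto ·  ←P0
  7='d' goto a→8  ←P4
  8='da' goto b→9
  9='dab' goto c→10
  10='dabc' goto b→11
  11='dabcb' goto ·  ←P1
  12='c' goto a→13 b→18
  13='ca' goto b→14
  14='cab' goto b→15
  15='cabb' goto ·  ←P2
  16='a' goto a→17
  17='aa' goto ·  ←P3
  18='cb' goto ·  ←P5

Failure links (BFS by depth):
  fail(1) 'b': from fail(0)=0 chase 'b': 0 ⇒ 0;  out=∅∪out(0)=∅
  fail(7) 'd': from fail(0)=0 chase 'd': 0 ⇒ 0;  out={4}∪out(0)={4}
  fail(12) 'c': from fail(0)=0 chase 'c': 0 ⇒ 0;  out=∅∪out(0)=∅
  fail(16) 'a': from fail(0)=0 chase 'a': 0 ⇒ 0;  out=∅∪out(0)=∅
  fail(2) 'bd': from fail(1)=0 chase 'd': 0 ⇒ 7;  out=∅∪out(7)={4}
  fail(8) 'da': from fail(7)=0 chase 'a': 0 ⇒ 16;  out=∅∪out(16)=∅
  fail(13) 'ca': from fail(12)=0 chase 'a': 0 ⇒ 16;  out=∅∪out(16)=∅
  fail(17) 'aa': from fail(16)=0 chase 'a': 0 ⇒ 16;  out={3}∪out(16)={3}
  fail(18) 'cb': from fail(12)=0 chase 'b': 0 ⇒ 1;  out={5}∪out(1)={5}
  fail(3) 'bdc': from fail(2)=7 chase 'c': 7→0 ⇒ 12;  out=∅∪out(12)=∅
  fail(9) 'dab': from fail(8)=16 chase 'b': 16→0 ⇒ 1;  out=∅∪out(1)=∅
  fail(14) 'cab': from fail(13)=16 chase 'b': 16→0 ⇒ 1;  out=∅∪out(1)=∅
  fail(4) 'bdcc': from fail(3)=12 chase 'c': 12→0 ⇒ 12;  out=∅∪out(12)=∅
  fail(10) 'dabc': from fail(9)=1 chase 'c': 1→0 ⇒ 12;  out=∅∪out(12)=∅
  fail(15) 'cabb': from fail(14)=1 chase 'b': 1→0 ⇒ 1;  out={2}∪out(1)={2}
  fail(5) 'bdcca': from fail(4)=12 chase 'a': 12 ⇒ 13;  out=∅∪out(13)=∅
  fail(11) 'dabcb': from fail(10)=12 chase 'b': 12 ⇒ 18;  out={1}∪out(18)={1,5}
  fail(6) 'bdccaa': from fail(5)=13 chase 'a': 13→16 ⇒ 17;  out={0}∪out(17)={0,3}

Text stream:
pos 0 'c': at 12
pos 1 'a': at 13
pos 2 'b': at 14
pos 3 'b': at 15  emit P2@[0:3]
pos 4 'a': at 16 ·f
pos 5 'd': at 7 ·f  emit P4@[5:5]
pos 6 'c': at 12 ·f
pos 7 'a': at 13
pos 8 'b': at 14
pos 9 'd': at 2 ·f  emit P4@[9:9]
pos 10 'c': at 3
pos 11 'c': at 4
pos 12 'a': at 5
pos 13 'a': at 6  emit P0@[8:13],P3@[12:13]
pos 14 'a': at 17 ·f  emit P3@[13:14]
pos 15 'a': at 17 ·f  emit P3@[14:15]
pos 16 'a': at 17 ·f  emit P3@[15:16]
pos 17 'b': at 1 ·f
pos 18 'd': at 2  emit P4@[18:18]
pos 19 'b': at 1 ·f
pos 20 'd': at 2  emit P4@[20:20]
pos 21 'c': at 3
pos 22 'c': at 4
pos 23 'a': at 5
pos 24 'a': at 6  emit P0@[19:24],P3@[23:24]

All matches (sorted): [[3,2],[5,4],[9,4],[13,0],[13,3],[14,3],[15,3],[16,3],[18,4],[20,4],[24,0],[24,3]]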